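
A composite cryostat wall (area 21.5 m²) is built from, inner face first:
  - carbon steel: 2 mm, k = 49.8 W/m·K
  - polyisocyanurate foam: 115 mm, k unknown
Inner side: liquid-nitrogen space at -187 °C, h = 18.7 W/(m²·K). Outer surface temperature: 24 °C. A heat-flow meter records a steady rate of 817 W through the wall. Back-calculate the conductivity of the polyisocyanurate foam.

k ≈ 0.0209 W/(m·K)

Using the resistance-network approach (series):
R_inner film = 1/(h_i·A) = 1/(18.7×21.5) = 0.002487 K/W
R_carbon steel = L/(kA) = 0.002/(49.8×21.5) = 1.868×10^-6 K/W
Sum of known resistances R_other = 0.002489 K/W
Total R = ΔT/Q = 211/817 = 0.2583 K/W
R_polyisocyanurate foam = R_total − R_other = 0.2558 K/W
k = L/(R·A) = 0.115/(0.2558×21.5)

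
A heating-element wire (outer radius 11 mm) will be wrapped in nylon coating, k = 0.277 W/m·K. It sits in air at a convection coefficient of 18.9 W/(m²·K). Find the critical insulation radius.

For a cylinder r_cr = k/h = 0.277/18.9
r_cr = 14.7 mm; since the bare radius (11 mm) is below r_cr, adding a thin layer of insulation will *increase* heat loss.

r_cr ≈ 14.7 mm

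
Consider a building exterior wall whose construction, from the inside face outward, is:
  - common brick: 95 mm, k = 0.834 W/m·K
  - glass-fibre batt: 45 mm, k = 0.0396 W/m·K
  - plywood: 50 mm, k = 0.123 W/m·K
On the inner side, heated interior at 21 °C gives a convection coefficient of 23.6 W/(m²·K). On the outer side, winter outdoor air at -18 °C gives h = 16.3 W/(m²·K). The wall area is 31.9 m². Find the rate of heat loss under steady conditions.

Q ≈ 707 W

Model the wall as resistances in series:
R_inner film = 1/(h_i·A) = 1/(23.6×31.9) = 0.001328 K/W
R_common brick = L/(kA) = 0.095/(0.834×31.9) = 0.003571 K/W
R_glass-fibre batt = L/(kA) = 0.045/(0.0396×31.9) = 0.03562 K/W
R_plywood = L/(kA) = 0.05/(0.123×31.9) = 0.01274 K/W
R_outer film = 1/(h_o·A) = 1/(16.3×31.9) = 0.001923 K/W
R_total = 0.05519 K/W
Q = ΔT / R_total = 39 / 0.05519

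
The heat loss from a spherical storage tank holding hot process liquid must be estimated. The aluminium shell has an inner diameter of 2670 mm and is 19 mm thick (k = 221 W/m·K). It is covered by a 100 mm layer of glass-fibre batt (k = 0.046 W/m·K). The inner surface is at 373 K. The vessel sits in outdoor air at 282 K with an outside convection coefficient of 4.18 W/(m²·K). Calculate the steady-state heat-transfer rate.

Q ≈ 939 W

Spherical conduction: R = (1/r_in − 1/r_out)/(4πk) per layer; series-sum.
R_aluminium shell = (1/1.335 − 1/1.354)/(4π×221) = 3.785×10^-6 K/W
R_glass-fibre batt = (1/1.354 − 1/1.454)/(4π×0.046) = 0.08787 K/W
R_outer film = 1/(h·4πr_o²) = 1/(4.18×4π×1.454²) = 0.009005 K/W
R_total = 0.09688 K/W
Q = ΔT/R_total = 91/0.09688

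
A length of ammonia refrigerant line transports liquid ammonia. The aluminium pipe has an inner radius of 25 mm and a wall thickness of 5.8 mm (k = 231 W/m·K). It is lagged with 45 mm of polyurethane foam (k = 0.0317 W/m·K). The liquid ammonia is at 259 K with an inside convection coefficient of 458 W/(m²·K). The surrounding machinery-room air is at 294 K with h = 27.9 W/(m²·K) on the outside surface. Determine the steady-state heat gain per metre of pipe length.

q′ ≈ 7.59 W/m

Radial resistances (cylindrical: R_cond = ln(r_o/r_i)/(2πkL), R_conv = 1/(h·2πrL)):
R_inner film = 1/(h_i·2πr₁L) = 1/(458×2π×0.025×1) = 0.0139 K/W
R_aluminium pipe wall = ln(30.8/25)/(2π×231×1) = 1.437×10^-4 K/W
R_polyurethane foam = ln(75.8/30.8)/(2π×0.0317×1) = 4.522 K/W
R_outer film = 1/(h_o·2πr_oL) = 1/(27.9×2π×0.0758×1) = 0.07526 K/W
R_total = 4.611 K/W
Q = ΔT/R_total = 35/4.611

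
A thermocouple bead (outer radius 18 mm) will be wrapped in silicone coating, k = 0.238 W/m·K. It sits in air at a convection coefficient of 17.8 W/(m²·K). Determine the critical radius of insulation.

r_cr ≈ 26.7 mm

For a sphere r_cr = 2k/h = 2×0.238/17.8
r_cr = 26.7 mm; since the bare radius (18 mm) is below r_cr, adding a thin layer of insulation will *increase* heat loss.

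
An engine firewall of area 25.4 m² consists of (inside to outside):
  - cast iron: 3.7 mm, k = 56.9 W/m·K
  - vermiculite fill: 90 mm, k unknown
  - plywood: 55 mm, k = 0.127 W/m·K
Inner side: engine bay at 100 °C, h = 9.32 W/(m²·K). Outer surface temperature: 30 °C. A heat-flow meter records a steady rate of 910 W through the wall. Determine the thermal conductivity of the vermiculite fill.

k ≈ 0.0637 W/(m·K)

Model the wall as resistances in series:
R_inner film = 1/(h_i·A) = 1/(9.32×25.4) = 0.004224 K/W
R_cast iron = L/(kA) = 0.0037/(56.9×25.4) = 2.56×10^-6 K/W
R_plywood = L/(kA) = 0.055/(0.127×25.4) = 0.01705 K/W
Sum of known resistances R_other = 0.02128 K/W
Total R = ΔT/Q = 70/910 = 0.07692 K/W
R_vermiculite fill = R_total − R_other = 0.05565 K/W
k = L/(R·A) = 0.09/(0.05565×25.4)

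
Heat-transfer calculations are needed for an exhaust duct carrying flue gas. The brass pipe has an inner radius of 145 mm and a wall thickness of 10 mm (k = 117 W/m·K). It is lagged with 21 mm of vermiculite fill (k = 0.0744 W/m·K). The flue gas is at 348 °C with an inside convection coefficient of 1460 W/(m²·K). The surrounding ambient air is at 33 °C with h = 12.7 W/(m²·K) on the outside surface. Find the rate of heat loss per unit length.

Treating each annulus and film as a series resistance:
R_inner film = 1/(h_i·2πr₁L) = 1/(1460×2π×0.145×1) = 7.518×10^-4 K/W
R_brass pipe wall = ln(155/145)/(2π×117×1) = 9.072×10^-5 K/W
R_vermiculite fill = ln(176/155)/(2π×0.0744×1) = 0.2718 K/W
R_outer film = 1/(h_o·2πr_oL) = 1/(12.7×2π×0.176×1) = 0.0712 K/W
R_total = 0.3438 K/W
Q = ΔT/R_total = 315/0.3438

q′ ≈ 916 W/m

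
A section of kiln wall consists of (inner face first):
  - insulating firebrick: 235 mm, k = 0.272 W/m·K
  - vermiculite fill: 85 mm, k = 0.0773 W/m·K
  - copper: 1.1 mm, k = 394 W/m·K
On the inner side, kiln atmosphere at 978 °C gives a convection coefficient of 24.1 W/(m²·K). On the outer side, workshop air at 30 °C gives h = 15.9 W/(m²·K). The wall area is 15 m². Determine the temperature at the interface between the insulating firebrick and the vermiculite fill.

T ≈ 563 °C

Treating each layer as a thermal resistance in series:
R_inner film = 1/(h_i·A) = 1/(24.1×15) = 0.002766 K/W
R_insulating firebrick = L/(kA) = 0.235/(0.272×15) = 0.0576 K/W
R_vermiculite fill = L/(kA) = 0.085/(0.0773×15) = 0.07331 K/W
R_copper = L/(kA) = 0.0011/(394×15) = 1.861×10^-7 K/W
R_outer film = 1/(h_o·A) = 1/(15.9×15) = 0.004193 K/W
R_total = 0.1379 K/W;  Q = ΔT/R_total = 948/0.1379 = 6876 W
T_interface = T_inner − Q·ΣR(inner→interface) = 978 − 6880×0.06036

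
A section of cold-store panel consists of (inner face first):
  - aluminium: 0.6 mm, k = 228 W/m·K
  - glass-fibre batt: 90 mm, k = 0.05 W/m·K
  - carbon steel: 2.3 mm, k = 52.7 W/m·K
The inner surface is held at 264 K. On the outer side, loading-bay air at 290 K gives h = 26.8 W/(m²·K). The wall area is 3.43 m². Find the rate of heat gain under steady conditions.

Thermal resistances in series:
R_aluminium = L/(kA) = 0.0006/(228×3.43) = 7.672×10^-7 K/W
R_glass-fibre batt = L/(kA) = 0.09/(0.05×3.43) = 0.5248 K/W
R_carbon steel = L/(kA) = 0.0023/(52.7×3.43) = 1.272×10^-5 K/W
R_outer film = 1/(h_o·A) = 1/(26.8×3.43) = 0.01088 K/W
R_total = 0.5357 K/W
Q = ΔT / R_total = 26 / 0.5357

Q ≈ 48.5 W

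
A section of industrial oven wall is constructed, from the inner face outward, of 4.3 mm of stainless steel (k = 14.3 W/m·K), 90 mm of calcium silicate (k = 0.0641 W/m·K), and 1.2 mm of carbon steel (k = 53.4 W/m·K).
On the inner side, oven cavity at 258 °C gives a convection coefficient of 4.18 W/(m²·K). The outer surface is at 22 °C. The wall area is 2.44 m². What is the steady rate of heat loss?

Series thermal resistances:
R_inner film = 1/(h_i·A) = 1/(4.18×2.44) = 0.09805 K/W
R_stainless steel = L/(kA) = 0.0043/(14.3×2.44) = 1.232×10^-4 K/W
R_calcium silicate = L/(kA) = 0.09/(0.0641×2.44) = 0.5754 K/W
R_carbon steel = L/(kA) = 0.0012/(53.4×2.44) = 9.21×10^-6 K/W
R_total = 0.6736 K/W
Q = ΔT / R_total = 236 / 0.6736

Q ≈ 350 W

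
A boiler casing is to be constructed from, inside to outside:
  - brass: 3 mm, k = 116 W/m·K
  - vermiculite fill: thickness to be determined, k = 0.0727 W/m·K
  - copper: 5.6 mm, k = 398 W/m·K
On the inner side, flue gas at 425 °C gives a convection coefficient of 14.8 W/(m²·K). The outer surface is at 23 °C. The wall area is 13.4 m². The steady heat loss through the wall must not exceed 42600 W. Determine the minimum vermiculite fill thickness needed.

Thermal resistances in series:
R_inner film = 1/(h_i·A) = 1/(14.8×13.4) = 0.005042 K/W
R_brass = L/(kA) = 0.003/(116×13.4) = 1.93×10^-6 K/W
R_copper = L/(kA) = 0.0056/(398×13.4) = 1.05×10^-6 K/W
Sum of the known resistances R_other = 0.005045 K/W
Required total resistance R_tot = ΔT/Q_allow = 402/42600 = 0.009437 K/W
R_vermiculite fill = R_tot − R_other = 0.004391 K/W
L = R·k·A = 0.004391×0.0727×13.4

L ≈ 4.28 mm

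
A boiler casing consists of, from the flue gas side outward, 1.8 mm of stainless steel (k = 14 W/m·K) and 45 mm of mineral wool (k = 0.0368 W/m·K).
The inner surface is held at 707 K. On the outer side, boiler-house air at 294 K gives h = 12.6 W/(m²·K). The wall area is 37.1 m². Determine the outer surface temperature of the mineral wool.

Model the wall as resistances in series:
R_stainless steel = L/(kA) = 0.0018/(14×37.1) = 3.466×10^-6 K/W
R_mineral wool = L/(kA) = 0.045/(0.0368×37.1) = 0.03296 K/W
R_outer film = 1/(h_o·A) = 1/(12.6×37.1) = 0.002139 K/W
R_total = 0.0351 K/W;  Q = ΔT/R_total = 413/0.0351 = 11770 W
T_interface = T_inner − Q·ΣR(inner→interface) = 707 − 11800×0.03296

T ≈ 319 K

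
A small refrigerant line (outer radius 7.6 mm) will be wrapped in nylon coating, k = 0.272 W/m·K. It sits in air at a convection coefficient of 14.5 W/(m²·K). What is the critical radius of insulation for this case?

r_cr ≈ 18.8 mm

For a cylinder r_cr = k/h = 0.272/14.5
r_cr = 18.8 mm; since the bare radius (7.6 mm) is below r_cr, adding a thin layer of insulation will *increase* heat loss.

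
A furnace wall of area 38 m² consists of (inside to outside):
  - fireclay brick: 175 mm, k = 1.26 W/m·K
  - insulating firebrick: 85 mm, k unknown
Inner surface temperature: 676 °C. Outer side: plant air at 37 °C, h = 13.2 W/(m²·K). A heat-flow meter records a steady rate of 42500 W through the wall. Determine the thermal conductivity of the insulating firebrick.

Using the resistance-network approach (series):
R_fireclay brick = L/(kA) = 0.175/(1.26×38) = 0.003655 K/W
R_outer film = 1/(h_o·A) = 1/(13.2×38) = 0.001994 K/W
Sum of known resistances R_other = 0.005649 K/W
Total R = ΔT/Q = 639/42500 = 0.01504 K/W
R_insulating firebrick = R_total − R_other = 0.009387 K/W
k = L/(R·A) = 0.085/(0.009387×38)

k ≈ 0.238 W/(m·K)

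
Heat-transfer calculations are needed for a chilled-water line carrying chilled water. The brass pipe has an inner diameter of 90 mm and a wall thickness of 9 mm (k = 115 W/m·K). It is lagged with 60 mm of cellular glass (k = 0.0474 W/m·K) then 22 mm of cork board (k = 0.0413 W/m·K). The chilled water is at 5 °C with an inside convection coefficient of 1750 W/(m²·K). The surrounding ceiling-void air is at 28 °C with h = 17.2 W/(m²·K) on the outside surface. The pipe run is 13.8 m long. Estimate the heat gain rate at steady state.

For a radial system each layer contributes R = ln(r_out/r_in)/(2πkL); films add R = 1/(hA).
R_inner film = 1/(h_i·2πr₁L) = 1/(1750×2π×0.045×13.8) = 1.465×10^-4 K/W
R_brass pipe wall = ln(54/45)/(2π×115×13.8) = 1.828×10^-5 K/W
R_cellular glass = ln(114/54)/(2π×0.0474×13.8) = 0.1818 K/W
R_cork board = ln(136/114)/(2π×0.0413×13.8) = 0.04928 K/W
R_outer film = 1/(h_o·2πr_oL) = 1/(17.2×2π×0.136×13.8) = 0.00493 K/W
R_total = 0.2362 K/W
Q = ΔT/R_total = 23/0.2362

Q ≈ 97.4 W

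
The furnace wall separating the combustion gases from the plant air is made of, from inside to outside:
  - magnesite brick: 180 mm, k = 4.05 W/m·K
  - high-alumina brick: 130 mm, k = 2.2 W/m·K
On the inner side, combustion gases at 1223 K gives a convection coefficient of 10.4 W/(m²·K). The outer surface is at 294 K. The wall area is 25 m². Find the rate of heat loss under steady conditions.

Q ≈ 116000 W

Thermal resistances in series:
R_inner film = 1/(h_i·A) = 1/(10.4×25) = 0.003846 K/W
R_magnesite brick = L/(kA) = 0.18/(4.05×25) = 0.001778 K/W
R_high-alumina brick = L/(kA) = 0.13/(2.2×25) = 0.002364 K/W
R_total = 0.007988 K/W
Q = ΔT / R_total = 929 / 0.007988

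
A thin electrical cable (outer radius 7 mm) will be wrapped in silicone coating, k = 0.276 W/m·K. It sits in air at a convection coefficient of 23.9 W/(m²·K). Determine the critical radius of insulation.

r_cr ≈ 11.5 mm

For a cylinder r_cr = k/h = 0.276/23.9
r_cr = 11.5 mm; since the bare radius (7 mm) is below r_cr, adding a thin layer of insulation will *increase* heat loss.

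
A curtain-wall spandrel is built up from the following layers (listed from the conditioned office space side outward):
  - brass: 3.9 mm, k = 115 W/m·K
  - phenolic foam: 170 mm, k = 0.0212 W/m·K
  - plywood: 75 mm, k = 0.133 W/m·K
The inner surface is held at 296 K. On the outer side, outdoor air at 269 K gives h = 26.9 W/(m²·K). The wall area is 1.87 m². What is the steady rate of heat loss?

Q ≈ 5.86 W

Using the resistance-network approach (series):
R_brass = L/(kA) = 0.0039/(115×1.87) = 1.814×10^-5 K/W
R_phenolic foam = L/(kA) = 0.17/(0.0212×1.87) = 4.288 K/W
R_plywood = L/(kA) = 0.075/(0.133×1.87) = 0.3016 K/W
R_outer film = 1/(h_o·A) = 1/(26.9×1.87) = 0.01988 K/W
R_total = 4.61 K/W
Q = ΔT / R_total = 27 / 4.61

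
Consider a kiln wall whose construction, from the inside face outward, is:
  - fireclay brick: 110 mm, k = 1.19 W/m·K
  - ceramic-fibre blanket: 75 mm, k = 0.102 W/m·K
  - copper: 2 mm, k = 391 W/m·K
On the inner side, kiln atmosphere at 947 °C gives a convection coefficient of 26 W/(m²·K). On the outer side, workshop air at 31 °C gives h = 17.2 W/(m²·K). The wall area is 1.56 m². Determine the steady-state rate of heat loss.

Model the wall as resistances in series:
R_inner film = 1/(h_i·A) = 1/(26×1.56) = 0.02465 K/W
R_fireclay brick = L/(kA) = 0.11/(1.19×1.56) = 0.05925 K/W
R_ceramic-fibre blanket = L/(kA) = 0.075/(0.102×1.56) = 0.4713 K/W
R_copper = L/(kA) = 0.002/(391×1.56) = 3.279×10^-6 K/W
R_outer film = 1/(h_o·A) = 1/(17.2×1.56) = 0.03727 K/W
R_total = 0.5925 K/W
Q = ΔT / R_total = 916 / 0.5925

Q ≈ 1550 W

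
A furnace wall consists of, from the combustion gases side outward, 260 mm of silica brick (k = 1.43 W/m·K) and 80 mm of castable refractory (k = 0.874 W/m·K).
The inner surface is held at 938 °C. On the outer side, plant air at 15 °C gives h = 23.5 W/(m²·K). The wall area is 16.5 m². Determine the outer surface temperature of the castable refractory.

Thermal resistances in series:
R_silica brick = L/(kA) = 0.26/(1.43×16.5) = 0.01102 K/W
R_castable refractory = L/(kA) = 0.08/(0.874×16.5) = 0.005547 K/W
R_outer film = 1/(h_o·A) = 1/(23.5×16.5) = 0.002579 K/W
R_total = 0.01915 K/W;  Q = ΔT/R_total = 923/0.01915 = 48210 W
T_interface = T_inner − Q·ΣR(inner→interface) = 938 − 48200×0.01657

T ≈ 139 °C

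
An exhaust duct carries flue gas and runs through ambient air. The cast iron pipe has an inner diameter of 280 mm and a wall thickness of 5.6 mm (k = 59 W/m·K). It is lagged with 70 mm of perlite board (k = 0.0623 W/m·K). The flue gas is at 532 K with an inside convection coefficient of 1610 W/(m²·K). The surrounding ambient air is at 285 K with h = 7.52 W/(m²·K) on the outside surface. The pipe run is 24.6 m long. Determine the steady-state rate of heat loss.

Q ≈ 5510 W

Treating each annulus and film as a series resistance:
R_inner film = 1/(h_i·2πr₁L) = 1/(1610×2π×0.14×24.6) = 2.87×10^-5 K/W
R_cast iron pipe wall = ln(145.6/140)/(2π×59×24.6) = 4.301×10^-6 K/W
R_perlite board = ln(215.6/145.6)/(2π×0.0623×24.6) = 0.04077 K/W
R_outer film = 1/(h_o·2πr_oL) = 1/(7.52×2π×0.2156×24.6) = 0.00399 K/W
R_total = 0.04479 K/W
Q = ΔT/R_total = 247/0.04479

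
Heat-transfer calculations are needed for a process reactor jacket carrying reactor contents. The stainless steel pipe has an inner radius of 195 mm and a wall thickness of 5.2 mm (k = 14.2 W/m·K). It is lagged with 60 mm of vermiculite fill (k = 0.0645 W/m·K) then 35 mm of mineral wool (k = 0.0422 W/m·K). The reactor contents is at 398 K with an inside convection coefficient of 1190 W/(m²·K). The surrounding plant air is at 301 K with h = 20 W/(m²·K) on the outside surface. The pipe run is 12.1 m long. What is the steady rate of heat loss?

For a radial system each layer contributes R = ln(r_out/r_in)/(2πkL); films add R = 1/(hA).
R_inner film = 1/(h_i·2πr₁L) = 1/(1190×2π×0.195×12.1) = 5.668×10^-5 K/W
R_stainless steel pipe wall = ln(200.2/195)/(2π×14.2×12.1) = 2.438×10^-5 K/W
R_vermiculite fill = ln(260.2/200.2)/(2π×0.0645×12.1) = 0.05346 K/W
R_mineral wool = ln(295.2/260.2)/(2π×0.0422×12.1) = 0.03934 K/W
R_outer film = 1/(h_o·2πr_oL) = 1/(20×2π×0.2952×12.1) = 0.002228 K/W
R_total = 0.0951 K/W
Q = ΔT/R_total = 97/0.0951

Q ≈ 1020 W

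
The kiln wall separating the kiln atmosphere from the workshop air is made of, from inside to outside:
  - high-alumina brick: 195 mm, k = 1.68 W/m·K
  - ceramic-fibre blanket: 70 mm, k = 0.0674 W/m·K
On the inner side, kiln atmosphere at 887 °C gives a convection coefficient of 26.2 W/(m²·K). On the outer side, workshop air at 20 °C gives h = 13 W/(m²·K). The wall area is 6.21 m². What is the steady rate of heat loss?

Q ≈ 4240 W

Model the wall as resistances in series:
R_inner film = 1/(h_i·A) = 1/(26.2×6.21) = 0.006146 K/W
R_high-alumina brick = L/(kA) = 0.195/(1.68×6.21) = 0.01869 K/W
R_ceramic-fibre blanket = L/(kA) = 0.07/(0.0674×6.21) = 0.1672 K/W
R_outer film = 1/(h_o·A) = 1/(13×6.21) = 0.01239 K/W
R_total = 0.2045 K/W
Q = ΔT / R_total = 867 / 0.2045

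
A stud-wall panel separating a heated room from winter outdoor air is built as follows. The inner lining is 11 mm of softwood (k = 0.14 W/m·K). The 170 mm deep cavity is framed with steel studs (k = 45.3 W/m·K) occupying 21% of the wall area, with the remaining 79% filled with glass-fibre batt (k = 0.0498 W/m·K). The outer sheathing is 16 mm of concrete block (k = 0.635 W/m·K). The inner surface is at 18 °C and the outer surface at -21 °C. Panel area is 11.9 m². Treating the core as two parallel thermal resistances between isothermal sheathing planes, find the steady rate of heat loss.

Sheathing layers in series; stud and cavity paths in parallel between them.
R_inner = 0.011/(0.14×11.9) = 0.006603 K/W
R_stud  = 0.17/(45.3×0.21×11.9) = 0.001502 K/W
R_cav   = 0.17/(0.0498×0.79×11.9) = 0.3631 K/W
1/R_core = 1/R_stud + 1/R_cav → R_core = 0.001496 K/W
R_outer = 0.016/(0.635×11.9) = 0.002117 K/W
R_total = 0.01022 K/W
Q = ΔT/R_total = 39/0.01022

Q ≈ 3820 W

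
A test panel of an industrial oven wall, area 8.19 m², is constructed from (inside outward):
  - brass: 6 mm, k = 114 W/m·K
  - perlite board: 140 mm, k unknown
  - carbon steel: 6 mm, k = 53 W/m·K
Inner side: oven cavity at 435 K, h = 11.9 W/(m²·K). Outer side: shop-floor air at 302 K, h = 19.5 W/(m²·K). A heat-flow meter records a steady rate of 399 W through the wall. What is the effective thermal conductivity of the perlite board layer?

k ≈ 0.054 W/(m·K)

Thermal resistances in series:
R_inner film = 1/(h_i·A) = 1/(11.9×8.19) = 0.01026 K/W
R_brass = L/(kA) = 0.006/(114×8.19) = 6.426×10^-6 K/W
R_carbon steel = L/(kA) = 0.006/(53×8.19) = 1.382×10^-5 K/W
R_outer film = 1/(h_o·A) = 1/(19.5×8.19) = 0.006262 K/W
Sum of known resistances R_other = 0.01654 K/W
Total R = ΔT/Q = 133/399 = 0.3333 K/W
R_perlite board = R_total − R_other = 0.3168 K/W
k = L/(R·A) = 0.14/(0.3168×8.19)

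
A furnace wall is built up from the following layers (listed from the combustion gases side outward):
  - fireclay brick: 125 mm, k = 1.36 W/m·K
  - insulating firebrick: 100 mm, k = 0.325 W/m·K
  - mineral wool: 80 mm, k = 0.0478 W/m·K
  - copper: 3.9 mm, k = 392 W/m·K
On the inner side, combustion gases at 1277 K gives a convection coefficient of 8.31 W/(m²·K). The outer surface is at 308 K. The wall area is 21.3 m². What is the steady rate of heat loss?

Q ≈ 9410 W

Series thermal resistances:
R_inner film = 1/(h_i·A) = 1/(8.31×21.3) = 0.00565 K/W
R_fireclay brick = L/(kA) = 0.125/(1.36×21.3) = 0.004315 K/W
R_insulating firebrick = L/(kA) = 0.1/(0.325×21.3) = 0.01445 K/W
R_mineral wool = L/(kA) = 0.08/(0.0478×21.3) = 0.07857 K/W
R_copper = L/(kA) = 0.0039/(392×21.3) = 4.671×10^-7 K/W
R_total = 0.103 K/W
Q = ΔT / R_total = 969 / 0.103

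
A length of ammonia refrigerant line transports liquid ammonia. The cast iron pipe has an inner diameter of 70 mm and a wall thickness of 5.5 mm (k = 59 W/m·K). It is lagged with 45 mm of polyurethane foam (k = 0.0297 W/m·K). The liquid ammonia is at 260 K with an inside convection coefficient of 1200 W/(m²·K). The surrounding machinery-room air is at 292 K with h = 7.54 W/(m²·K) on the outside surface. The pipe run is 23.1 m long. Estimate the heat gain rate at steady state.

Cylindrical conduction, so R = ln(r₂/r₁)/(2πkL) per layer, in series:
R_inner film = 1/(h_i·2πr₁L) = 1/(1200×2π×0.035×23.1) = 1.64×10^-4 K/W
R_cast iron pipe wall = ln(40.5/35)/(2π×59×23.1) = 1.704×10^-5 K/W
R_polyurethane foam = ln(85.5/40.5)/(2π×0.0297×23.1) = 0.1733 K/W
R_outer film = 1/(h_o·2πr_oL) = 1/(7.54×2π×0.0855×23.1) = 0.01069 K/W
R_total = 0.1842 K/W
Q = ΔT/R_total = 32/0.1842

Q ≈ 174 W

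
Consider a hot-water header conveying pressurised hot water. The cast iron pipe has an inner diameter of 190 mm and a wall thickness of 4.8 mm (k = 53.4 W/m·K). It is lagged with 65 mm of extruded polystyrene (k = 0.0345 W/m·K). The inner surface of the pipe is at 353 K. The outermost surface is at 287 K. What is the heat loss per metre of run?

q′ ≈ 28.5 W/m

Per-layer cylindrical resistances, series-summed:
R_cast iron pipe wall = ln(99.8/95)/(2π×53.4×1) = 1.469×10^-4 K/W
R_extruded polystyrene = ln(164.8/99.8)/(2π×0.0345×1) = 2.314 K/W
R_total = 2.314 K/W
Q = ΔT/R_total = 66/2.314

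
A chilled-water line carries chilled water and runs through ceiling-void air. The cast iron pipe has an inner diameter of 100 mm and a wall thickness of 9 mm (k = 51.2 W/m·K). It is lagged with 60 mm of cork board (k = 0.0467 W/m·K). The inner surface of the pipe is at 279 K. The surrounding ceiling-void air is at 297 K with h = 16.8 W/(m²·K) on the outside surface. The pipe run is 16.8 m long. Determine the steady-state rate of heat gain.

Radial resistances (cylindrical: R_cond = ln(r_o/r_i)/(2πkL), R_conv = 1/(h·2πrL)):
R_cast iron pipe wall = ln(59/50)/(2π×51.2×16.8) = 3.063×10^-5 K/W
R_cork board = ln(119/59)/(2π×0.0467×16.8) = 0.1423 K/W
R_outer film = 1/(h_o·2πr_oL) = 1/(16.8×2π×0.119×16.8) = 0.004739 K/W
R_total = 0.1471 K/W
Q = ΔT/R_total = 18/0.1471

Q ≈ 122 W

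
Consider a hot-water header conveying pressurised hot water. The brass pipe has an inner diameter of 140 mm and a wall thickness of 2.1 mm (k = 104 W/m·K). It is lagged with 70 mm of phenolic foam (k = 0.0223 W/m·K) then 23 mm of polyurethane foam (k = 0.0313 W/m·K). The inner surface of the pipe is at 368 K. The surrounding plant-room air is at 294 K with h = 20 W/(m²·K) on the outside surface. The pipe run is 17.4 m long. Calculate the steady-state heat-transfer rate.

Treating each annulus and film as a series resistance:
R_brass pipe wall = ln(72.1/70)/(2π×104×17.4) = 2.6×10^-6 K/W
R_phenolic foam = ln(142.1/72.1)/(2π×0.0223×17.4) = 0.2783 K/W
R_polyurethane foam = ln(165.1/142.1)/(2π×0.0313×17.4) = 0.04384 K/W
R_outer film = 1/(h_o·2πr_oL) = 1/(20×2π×0.1651×17.4) = 0.00277 K/W
R_total = 0.3249 K/W
Q = ΔT/R_total = 74/0.3249

Q ≈ 228 W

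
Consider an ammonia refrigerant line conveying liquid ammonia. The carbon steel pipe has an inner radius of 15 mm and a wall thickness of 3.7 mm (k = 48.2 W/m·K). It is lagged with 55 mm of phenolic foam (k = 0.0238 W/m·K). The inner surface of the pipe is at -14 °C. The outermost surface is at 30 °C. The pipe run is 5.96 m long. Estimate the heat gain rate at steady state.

Q ≈ 28.6 W

Treating each annulus and film as a series resistance:
R_carbon steel pipe wall = ln(18.7/15)/(2π×48.2×5.96) = 1.221×10^-4 K/W
R_phenolic foam = ln(73.7/18.7)/(2π×0.0238×5.96) = 1.539 K/W
R_total = 1.539 K/W
Q = ΔT/R_total = 44/1.539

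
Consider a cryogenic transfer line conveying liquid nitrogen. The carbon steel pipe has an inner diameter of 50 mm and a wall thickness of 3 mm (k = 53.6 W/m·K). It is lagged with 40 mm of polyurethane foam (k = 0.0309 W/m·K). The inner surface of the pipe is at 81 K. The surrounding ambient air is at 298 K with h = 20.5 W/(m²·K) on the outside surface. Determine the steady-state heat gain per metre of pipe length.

Radial resistances (cylindrical: R_cond = ln(r_o/r_i)/(2πkL), R_conv = 1/(h·2πrL)):
R_carbon steel pipe wall = ln(28/25)/(2π×53.6×1) = 3.365×10^-4 K/W
R_polyurethane foam = ln(68/28)/(2π×0.0309×1) = 4.57 K/W
R_outer film = 1/(h_o·2πr_oL) = 1/(20.5×2π×0.068×1) = 0.1142 K/W
R_total = 4.685 K/W
Q = ΔT/R_total = 217/4.685

q′ ≈ 46.3 W/m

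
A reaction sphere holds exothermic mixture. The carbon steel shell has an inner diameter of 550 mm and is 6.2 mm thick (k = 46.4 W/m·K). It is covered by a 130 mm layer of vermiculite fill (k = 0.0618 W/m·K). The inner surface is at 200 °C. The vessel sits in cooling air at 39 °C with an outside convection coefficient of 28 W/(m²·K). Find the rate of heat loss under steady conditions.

Q ≈ 110 W

Each spherical layer contributes R = (1/r_i − 1/r_o)/(4πk):
R_carbon steel shell = (1/0.275 − 1/0.2812)/(4π×46.4) = 1.375×10^-4 K/W
R_vermiculite fill = (1/0.2812 − 1/0.4112)/(4π×0.0618) = 1.448 K/W
R_outer film = 1/(h·4πr_o²) = 1/(28×4π×0.4112²) = 0.01681 K/W
R_total = 1.465 K/W
Q = ΔT/R_total = 161/1.465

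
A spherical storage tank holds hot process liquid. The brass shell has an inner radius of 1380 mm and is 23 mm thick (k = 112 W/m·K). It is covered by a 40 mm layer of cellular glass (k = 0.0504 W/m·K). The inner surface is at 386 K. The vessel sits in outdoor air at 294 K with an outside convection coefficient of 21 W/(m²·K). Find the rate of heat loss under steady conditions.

Q ≈ 2790 W

For a spherical shell R = (1/r₁ − 1/r₂)/(4πk); film R = 1/(h·4πr²). In series:
R_brass shell = (1/1.38 − 1/1.403)/(4π×112) = 8.44×10^-6 K/W
R_cellular glass = (1/1.403 − 1/1.443)/(4π×0.0504) = 0.0312 K/W
R_outer film = 1/(h·4πr_o²) = 1/(21×4π×1.443²) = 0.00182 K/W
R_total = 0.03302 K/W
Q = ΔT/R_total = 92/0.03302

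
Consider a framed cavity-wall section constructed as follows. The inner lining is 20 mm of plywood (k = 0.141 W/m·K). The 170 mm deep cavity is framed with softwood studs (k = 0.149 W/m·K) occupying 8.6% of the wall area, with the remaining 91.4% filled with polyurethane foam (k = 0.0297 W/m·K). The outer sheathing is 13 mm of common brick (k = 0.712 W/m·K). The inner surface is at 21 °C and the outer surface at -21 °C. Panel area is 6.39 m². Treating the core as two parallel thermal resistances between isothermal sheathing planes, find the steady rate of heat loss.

Sheathing layers in series; stud and cavity paths in parallel between them.
R_inner = 0.02/(0.141×6.39) = 0.0222 K/W
R_stud  = 0.17/(0.149×0.086×6.39) = 2.076 K/W
R_cav   = 0.17/(0.0297×0.914×6.39) = 0.98 K/W
1/R_core = 1/R_stud + 1/R_cav → R_core = 0.6658 K/W
R_outer = 0.013/(0.712×6.39) = 0.002857 K/W
R_total = 0.6908 K/W
Q = ΔT/R_total = 42/0.6908

Q ≈ 60.8 W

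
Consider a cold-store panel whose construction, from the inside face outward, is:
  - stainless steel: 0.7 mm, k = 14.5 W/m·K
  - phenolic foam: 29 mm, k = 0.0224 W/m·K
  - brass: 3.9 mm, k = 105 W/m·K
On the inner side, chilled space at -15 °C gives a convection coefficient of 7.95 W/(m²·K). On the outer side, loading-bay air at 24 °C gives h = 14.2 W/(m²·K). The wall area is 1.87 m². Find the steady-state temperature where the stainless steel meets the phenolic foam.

T ≈ -11.7 °C

Using the resistance-network approach (series):
R_inner film = 1/(h_i·A) = 1/(7.95×1.87) = 0.06727 K/W
R_stainless steel = L/(kA) = 0.0007/(14.5×1.87) = 2.582×10^-5 K/W
R_phenolic foam = L/(kA) = 0.029/(0.0224×1.87) = 0.6923 K/W
R_brass = L/(kA) = 0.0039/(105×1.87) = 1.986×10^-5 K/W
R_outer film = 1/(h_o·A) = 1/(14.2×1.87) = 0.03766 K/W
R_total = 0.7973 K/W;  Q = ΔT/R_total = 39/0.7973 = 48.92 W
T_interface = T_inner + Q·ΣR(inner→interface) = -15 + 48.9×0.06729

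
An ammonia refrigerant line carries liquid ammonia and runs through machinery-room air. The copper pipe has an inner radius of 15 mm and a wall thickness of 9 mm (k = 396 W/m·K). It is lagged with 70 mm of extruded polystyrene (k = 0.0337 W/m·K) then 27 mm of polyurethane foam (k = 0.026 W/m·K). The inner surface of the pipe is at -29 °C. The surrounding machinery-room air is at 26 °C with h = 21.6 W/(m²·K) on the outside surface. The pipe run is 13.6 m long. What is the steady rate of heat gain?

Q ≈ 92.9 W

For a radial system each layer contributes R = ln(r_out/r_in)/(2πkL); films add R = 1/(hA).
R_copper pipe wall = ln(24/15)/(2π×396×13.6) = 1.389×10^-5 K/W
R_extruded polystyrene = ln(94/24)/(2π×0.0337×13.6) = 0.4741 K/W
R_polyurethane foam = ln(121/94)/(2π×0.026×13.6) = 0.1136 K/W
R_outer film = 1/(h_o·2πr_oL) = 1/(21.6×2π×0.121×13.6) = 0.004478 K/W
R_total = 0.5922 K/W
Q = ΔT/R_total = 55/0.5922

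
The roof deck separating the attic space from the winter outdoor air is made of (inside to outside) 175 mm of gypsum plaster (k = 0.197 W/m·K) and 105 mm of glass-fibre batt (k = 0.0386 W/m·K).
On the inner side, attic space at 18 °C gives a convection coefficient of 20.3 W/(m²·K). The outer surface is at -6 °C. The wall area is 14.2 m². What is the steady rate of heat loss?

Q ≈ 93.2 W

Thermal resistances in series:
R_inner film = 1/(h_i·A) = 1/(20.3×14.2) = 0.003469 K/W
R_gypsum plaster = L/(kA) = 0.175/(0.197×14.2) = 0.06256 K/W
R_glass-fibre batt = L/(kA) = 0.105/(0.0386×14.2) = 0.1916 K/W
R_total = 0.2576 K/W
Q = ΔT / R_total = 24 / 0.2576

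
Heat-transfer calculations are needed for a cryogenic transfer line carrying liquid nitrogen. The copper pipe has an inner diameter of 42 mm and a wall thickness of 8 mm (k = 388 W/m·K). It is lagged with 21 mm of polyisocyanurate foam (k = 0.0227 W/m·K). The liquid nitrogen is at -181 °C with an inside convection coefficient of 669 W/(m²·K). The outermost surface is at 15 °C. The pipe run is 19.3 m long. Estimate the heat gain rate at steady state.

Q ≈ 988 W

Radial resistances (cylindrical: R_cond = ln(r_o/r_i)/(2πkL), R_conv = 1/(h·2πrL)):
R_inner film = 1/(h_i·2πr₁L) = 1/(669×2π×0.021×19.3) = 5.87×10^-4 K/W
R_copper pipe wall = ln(29/21)/(2π×388×19.3) = 6.86×10^-6 K/W
R_polyisocyanurate foam = ln(50/29)/(2π×0.0227×19.3) = 0.1979 K/W
R_total = 0.1985 K/W
Q = ΔT/R_total = 196/0.1985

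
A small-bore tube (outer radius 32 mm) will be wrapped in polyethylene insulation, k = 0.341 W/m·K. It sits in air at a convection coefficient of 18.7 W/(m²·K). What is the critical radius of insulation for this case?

For a cylinder r_cr = k/h = 0.341/18.7
r_cr = 18.2 mm; since the bare radius (32 mm) is above r_cr, any added insulation will reduce heat loss.

r_cr ≈ 18.2 mm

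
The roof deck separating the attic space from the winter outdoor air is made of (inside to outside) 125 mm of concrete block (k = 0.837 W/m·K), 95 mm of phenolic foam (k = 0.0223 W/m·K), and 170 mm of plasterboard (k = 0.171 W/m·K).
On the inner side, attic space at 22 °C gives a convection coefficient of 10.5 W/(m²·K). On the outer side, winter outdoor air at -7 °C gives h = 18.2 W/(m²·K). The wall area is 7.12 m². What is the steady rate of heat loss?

Using the resistance-network approach (series):
R_inner film = 1/(h_i·A) = 1/(10.5×7.12) = 0.01338 K/W
R_concrete block = L/(kA) = 0.125/(0.837×7.12) = 0.02098 K/W
R_phenolic foam = L/(kA) = 0.095/(0.0223×7.12) = 0.5983 K/W
R_plasterboard = L/(kA) = 0.17/(0.171×7.12) = 0.1396 K/W
R_outer film = 1/(h_o·A) = 1/(18.2×7.12) = 0.007717 K/W
R_total = 0.78 K/W
Q = ΔT / R_total = 29 / 0.78

Q ≈ 37.2 W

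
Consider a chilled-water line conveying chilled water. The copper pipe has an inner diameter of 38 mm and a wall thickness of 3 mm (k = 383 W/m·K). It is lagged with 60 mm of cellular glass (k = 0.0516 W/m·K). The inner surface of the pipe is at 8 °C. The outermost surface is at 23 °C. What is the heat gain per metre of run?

q′ ≈ 3.7 W/m

For a radial system each layer contributes R = ln(r_out/r_in)/(2πkL); films add R = 1/(hA).
R_copper pipe wall = ln(22/19)/(2π×383×1) = 6.092×10^-5 K/W
R_cellular glass = ln(82/22)/(2π×0.0516×1) = 4.058 K/W
R_total = 4.058 K/W
Q = ΔT/R_total = 15/4.058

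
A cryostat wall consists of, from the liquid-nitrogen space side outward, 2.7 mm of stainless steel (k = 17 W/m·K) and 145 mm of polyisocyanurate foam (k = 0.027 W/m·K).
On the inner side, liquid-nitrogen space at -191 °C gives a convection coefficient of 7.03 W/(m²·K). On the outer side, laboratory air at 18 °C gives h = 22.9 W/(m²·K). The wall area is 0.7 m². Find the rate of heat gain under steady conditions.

Thermal resistances in series:
R_inner film = 1/(h_i·A) = 1/(7.03×0.7) = 0.2032 K/W
R_stainless steel = L/(kA) = 0.0027/(17×0.7) = 2.269×10^-4 K/W
R_polyisocyanurate foam = L/(kA) = 0.145/(0.027×0.7) = 7.672 K/W
R_outer film = 1/(h_o·A) = 1/(22.9×0.7) = 0.06238 K/W
R_total = 7.938 K/W
Q = ΔT / R_total = 209 / 7.938

Q ≈ 26.3 W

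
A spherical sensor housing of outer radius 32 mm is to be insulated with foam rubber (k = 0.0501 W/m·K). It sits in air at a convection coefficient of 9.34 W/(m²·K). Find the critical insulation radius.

For a sphere r_cr = 2k/h = 2×0.0501/9.34
r_cr = 10.7 mm; since the bare radius (32 mm) is above r_cr, any added insulation will reduce heat loss.

r_cr ≈ 10.7 mm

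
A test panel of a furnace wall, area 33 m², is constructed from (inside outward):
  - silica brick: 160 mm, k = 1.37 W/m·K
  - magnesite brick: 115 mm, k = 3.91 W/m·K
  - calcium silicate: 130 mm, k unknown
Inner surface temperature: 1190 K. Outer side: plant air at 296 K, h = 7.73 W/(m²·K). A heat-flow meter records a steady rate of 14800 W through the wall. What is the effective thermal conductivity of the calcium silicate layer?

Model the wall as resistances in series:
R_silica brick = L/(kA) = 0.16/(1.37×33) = 0.003539 K/W
R_magnesite brick = L/(kA) = 0.115/(3.91×33) = 8.913×10^-4 K/W
R_outer film = 1/(h_o·A) = 1/(7.73×33) = 0.00392 K/W
Sum of known resistances R_other = 0.00835 K/W
Total R = ΔT/Q = 894/14800 = 0.06041 K/W
R_calcium silicate = R_total − R_other = 0.05205 K/W
k = L/(R·A) = 0.13/(0.05205×33)

k ≈ 0.0757 W/(m·K)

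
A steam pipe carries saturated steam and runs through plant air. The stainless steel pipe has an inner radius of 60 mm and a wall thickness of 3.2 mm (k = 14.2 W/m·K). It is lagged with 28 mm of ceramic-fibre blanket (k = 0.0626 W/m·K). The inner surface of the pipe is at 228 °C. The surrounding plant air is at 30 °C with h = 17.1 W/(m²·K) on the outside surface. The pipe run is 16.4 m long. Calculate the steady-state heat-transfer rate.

Q ≈ 3140 W

For a radial system each layer contributes R = ln(r_out/r_in)/(2πkL); films add R = 1/(hA).
R_stainless steel pipe wall = ln(63.2/60)/(2π×14.2×16.4) = 3.551×10^-5 K/W
R_ceramic-fibre blanket = ln(91.2/63.2)/(2π×0.0626×16.4) = 0.05686 K/W
R_outer film = 1/(h_o·2πr_oL) = 1/(17.1×2π×0.0912×16.4) = 0.006223 K/W
R_total = 0.06311 K/W
Q = ΔT/R_total = 198/0.06311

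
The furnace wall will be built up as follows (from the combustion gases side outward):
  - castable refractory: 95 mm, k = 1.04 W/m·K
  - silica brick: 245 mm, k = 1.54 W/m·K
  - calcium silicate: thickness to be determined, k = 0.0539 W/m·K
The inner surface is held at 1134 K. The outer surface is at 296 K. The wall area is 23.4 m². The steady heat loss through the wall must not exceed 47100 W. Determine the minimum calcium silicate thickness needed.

Thermal resistances in series:
R_castable refractory = L/(kA) = 0.095/(1.04×23.4) = 0.003904 K/W
R_silica brick = L/(kA) = 0.245/(1.54×23.4) = 0.006799 K/W
Sum of the known resistances R_other = 0.0107 K/W
Required total resistance R_tot = ΔT/Q_allow = 838/47100 = 0.01779 K/W
R_calcium silicate = R_tot − R_other = 0.007089 K/W
L = R·k·A = 0.007089×0.0539×23.4

L ≈ 8.94 mm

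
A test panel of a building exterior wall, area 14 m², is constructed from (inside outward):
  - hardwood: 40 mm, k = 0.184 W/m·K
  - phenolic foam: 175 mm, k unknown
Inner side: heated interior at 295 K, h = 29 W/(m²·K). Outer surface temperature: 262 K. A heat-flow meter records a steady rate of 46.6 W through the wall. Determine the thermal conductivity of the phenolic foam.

k ≈ 0.0181 W/(m·K)

Series thermal resistances:
R_inner film = 1/(h_i·A) = 1/(29×14) = 0.002463 K/W
R_hardwood = L/(kA) = 0.04/(0.184×14) = 0.01553 K/W
Sum of known resistances R_other = 0.01799 K/W
Total R = ΔT/Q = 33/46.6 = 0.7082 K/W
R_phenolic foam = R_total − R_other = 0.6902 K/W
k = L/(R·A) = 0.175/(0.6902×14)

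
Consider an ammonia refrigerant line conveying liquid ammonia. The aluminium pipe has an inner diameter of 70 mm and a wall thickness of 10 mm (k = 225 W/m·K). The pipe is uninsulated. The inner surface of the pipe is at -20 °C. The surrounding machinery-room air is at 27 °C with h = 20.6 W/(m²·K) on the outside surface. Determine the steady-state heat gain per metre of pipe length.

q′ ≈ 273 W/m

For a radial system each layer contributes R = ln(r_out/r_in)/(2πkL); films add R = 1/(hA).
R_aluminium pipe wall = ln(45/35)/(2π×225×1) = 1.778×10^-4 K/W
R_outer film = 1/(h_o·2πr_oL) = 1/(20.6×2π×0.045×1) = 0.1717 K/W
R_total = 0.1719 K/W
Q = ΔT/R_total = 47/0.1719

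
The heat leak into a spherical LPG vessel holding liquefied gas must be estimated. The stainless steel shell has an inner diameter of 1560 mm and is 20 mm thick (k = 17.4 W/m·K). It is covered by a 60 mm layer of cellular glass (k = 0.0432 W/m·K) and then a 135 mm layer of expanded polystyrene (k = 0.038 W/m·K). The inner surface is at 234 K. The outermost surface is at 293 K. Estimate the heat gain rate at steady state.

Q ≈ 120 W

Each spherical layer contributes R = (1/r_i − 1/r_o)/(4πk):
R_stainless steel shell = (1/0.78 − 1/0.8)/(4π×17.4) = 1.466×10^-4 K/W
R_cellular glass = (1/0.8 − 1/0.86)/(4π×0.0432) = 0.1606 K/W
R_expanded polystyrene = (1/0.86 − 1/0.995)/(4π×0.038) = 0.3304 K/W
R_total = 0.4912 K/W
Q = ΔT/R_total = 59/0.4912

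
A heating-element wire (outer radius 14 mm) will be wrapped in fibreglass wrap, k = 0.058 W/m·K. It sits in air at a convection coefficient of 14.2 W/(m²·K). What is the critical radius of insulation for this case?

r_cr ≈ 4.08 mm

For a cylinder r_cr = k/h = 0.058/14.2
r_cr = 4.08 mm; since the bare radius (14 mm) is above r_cr, any added insulation will reduce heat loss.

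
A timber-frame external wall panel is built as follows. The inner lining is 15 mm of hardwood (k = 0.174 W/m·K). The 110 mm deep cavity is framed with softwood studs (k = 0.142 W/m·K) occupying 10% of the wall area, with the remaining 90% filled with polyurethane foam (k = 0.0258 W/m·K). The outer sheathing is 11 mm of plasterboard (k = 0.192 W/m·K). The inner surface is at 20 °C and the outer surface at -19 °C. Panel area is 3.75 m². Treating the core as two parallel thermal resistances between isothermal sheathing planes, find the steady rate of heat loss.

Q ≈ 47.4 W

Sheathing layers in series; stud and cavity paths in parallel between them.
R_inner = 0.015/(0.174×3.75) = 0.02299 K/W
R_stud  = 0.11/(0.142×0.1×3.75) = 2.066 K/W
R_cav   = 0.11/(0.0258×0.9×3.75) = 1.263 K/W
1/R_core = 1/R_stud + 1/R_cav → R_core = 0.7839 K/W
R_outer = 0.011/(0.192×3.75) = 0.01528 K/W
R_total = 0.8222 K/W
Q = ΔT/R_total = 39/0.8222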